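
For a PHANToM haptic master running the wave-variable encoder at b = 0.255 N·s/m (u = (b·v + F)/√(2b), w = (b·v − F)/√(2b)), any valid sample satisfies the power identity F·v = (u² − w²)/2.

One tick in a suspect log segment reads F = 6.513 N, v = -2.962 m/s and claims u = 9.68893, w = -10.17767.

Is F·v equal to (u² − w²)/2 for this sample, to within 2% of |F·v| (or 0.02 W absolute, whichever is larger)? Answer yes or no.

no

F·v = 6.513×(-2.962) = -19.2915 W.
(u² − w²)/2 = (93.8754 − 103.5850)/2 = -4.8548 W.
|Δ| = 14.4367;  2% of max(1, |F·v|) = 0.3858.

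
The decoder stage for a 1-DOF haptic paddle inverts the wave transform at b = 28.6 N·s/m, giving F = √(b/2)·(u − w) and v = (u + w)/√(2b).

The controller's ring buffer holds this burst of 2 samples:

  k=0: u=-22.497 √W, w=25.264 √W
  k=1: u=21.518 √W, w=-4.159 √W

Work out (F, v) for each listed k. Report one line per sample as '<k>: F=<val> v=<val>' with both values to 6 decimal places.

k=0: u−w=-47.761000, u+w=2.767000; √(b/2)=3.781534, √(2b)=7.563068; F=3.781534×(-47.761)=-180.609849, v=2.767000/7.563068=0.365857
k=1: u−w=25.677000, u+w=17.359000; √(b/2)=3.781534, √(2b)=7.563068; F=3.781534×25.677=97.098451, v=17.359000/7.563068=2.295233

0: F=-180.609849 v=0.365857
1: F=97.098451 v=2.295233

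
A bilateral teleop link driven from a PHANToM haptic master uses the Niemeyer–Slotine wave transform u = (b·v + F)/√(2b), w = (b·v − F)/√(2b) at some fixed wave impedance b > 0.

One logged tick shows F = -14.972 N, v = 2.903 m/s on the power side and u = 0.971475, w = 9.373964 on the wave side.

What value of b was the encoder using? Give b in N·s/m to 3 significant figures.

u + w = 10.345439;  u + w = √(2b)·v, so √(2b) = 10.345439/2.903 = 3.563706.
b = (√(2b))²/2 = 12.700002/2 = 6.350001.
(Check via u − w = 2F/√(2b): u − w = -8.402489, 2F/√(2b) = -8.402488.)

b = 6.35 N·s/m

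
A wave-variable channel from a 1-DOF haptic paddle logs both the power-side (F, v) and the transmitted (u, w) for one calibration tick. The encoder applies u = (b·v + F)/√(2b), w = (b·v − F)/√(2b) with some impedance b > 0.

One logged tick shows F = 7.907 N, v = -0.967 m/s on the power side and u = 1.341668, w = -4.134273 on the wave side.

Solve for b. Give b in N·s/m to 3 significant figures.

u + w = -2.792605;  u + w = √(2b)·v, so √(2b) = -2.792605/(-0.967) = 2.887906.
b = (√(2b))²/2 = 8.340000/2 = 4.170000.
(Check via u − w = 2F/√(2b): u − w = 5.475941, 2F/√(2b) = 5.475940.)

b = 4.17 N·s/m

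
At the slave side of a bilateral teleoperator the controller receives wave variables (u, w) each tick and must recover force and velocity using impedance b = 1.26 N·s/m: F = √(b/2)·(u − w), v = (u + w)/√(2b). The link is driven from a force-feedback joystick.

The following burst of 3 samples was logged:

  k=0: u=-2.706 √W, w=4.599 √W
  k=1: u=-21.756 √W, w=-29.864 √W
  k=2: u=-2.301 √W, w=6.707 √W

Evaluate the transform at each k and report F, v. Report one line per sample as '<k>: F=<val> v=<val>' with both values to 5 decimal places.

0: F=-5.79816 v=1.19248
1: F=6.43553 v=-32.51754
2: F=-7.14988 v=2.77552

k=0: u−w=-7.30500, u+w=1.89300; √(b/2)=0.79373, √(2b)=1.58745; F=0.79373×(-7.305)=-5.79816, v=1.89300/1.58745=1.19248
k=1: u−w=8.10800, u+w=-51.62000; √(b/2)=0.79373, √(2b)=1.58745; F=0.79373×8.108=6.43553, v=-51.62000/1.58745=-32.51754
k=2: u−w=-9.00800, u+w=4.40600; √(b/2)=0.79373, √(2b)=1.58745; F=0.79373×(-9.008)=-7.14988, v=4.40600/1.58745=2.77552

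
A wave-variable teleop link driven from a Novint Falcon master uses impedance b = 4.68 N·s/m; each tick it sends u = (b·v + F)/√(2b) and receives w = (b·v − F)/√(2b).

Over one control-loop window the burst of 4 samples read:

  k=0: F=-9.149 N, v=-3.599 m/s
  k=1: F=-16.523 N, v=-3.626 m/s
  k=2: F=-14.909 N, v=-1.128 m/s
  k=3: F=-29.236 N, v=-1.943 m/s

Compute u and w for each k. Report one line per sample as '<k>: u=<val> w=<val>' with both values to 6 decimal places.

0: u=-8.495856 w=-2.514967
1: u=-10.947425 w=-0.146002
2: u=-6.598667 w=3.147651
3: u=-12.528304 w=6.583867

k=0: b·v=4.68×(-3.599)=-16.843320; √(2b)=3.059412; u=(-16.843320+(-9.149))/3.059412=-8.495856, w=(-16.843320−(-9.149))/3.059412=-2.514967
k=1: b·v=4.68×(-3.626)=-16.969680; √(2b)=3.059412; u=(-16.969680+(-16.523))/3.059412=-10.947425, w=(-16.969680−(-16.523))/3.059412=-0.146002
k=2: b·v=4.68×(-1.128)=-5.279040; √(2b)=3.059412; u=(-5.279040+(-14.909))/3.059412=-6.598667, w=(-5.279040−(-14.909))/3.059412=3.147651
k=3: b·v=4.68×(-1.943)=-9.093240; √(2b)=3.059412; u=(-9.093240+(-29.236))/3.059412=-12.528304, w=(-9.093240−(-29.236))/3.059412=6.583867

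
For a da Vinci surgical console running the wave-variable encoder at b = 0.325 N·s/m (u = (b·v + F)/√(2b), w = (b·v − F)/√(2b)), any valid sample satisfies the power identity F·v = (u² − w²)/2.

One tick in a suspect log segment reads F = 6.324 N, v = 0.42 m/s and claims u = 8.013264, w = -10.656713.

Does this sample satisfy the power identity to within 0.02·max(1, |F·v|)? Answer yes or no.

no

F·v = 6.324×0.42 = 2.656080 W.
(u² − w²)/2 = (64.212400 − 113.565532)/2 = -24.676566 W.
|Δ| = 27.332646;  2% of max(1, |F·v|) = 0.053122.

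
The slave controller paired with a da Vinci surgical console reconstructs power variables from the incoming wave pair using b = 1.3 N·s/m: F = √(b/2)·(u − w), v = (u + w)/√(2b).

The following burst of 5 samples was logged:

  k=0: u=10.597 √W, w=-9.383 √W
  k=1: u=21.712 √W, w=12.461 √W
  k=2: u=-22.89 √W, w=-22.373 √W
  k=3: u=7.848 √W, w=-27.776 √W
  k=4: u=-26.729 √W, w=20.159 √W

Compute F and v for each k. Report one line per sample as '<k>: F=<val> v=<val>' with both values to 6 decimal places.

k=0: u−w=19.980000, u+w=1.214000; √(b/2)=0.806226, √(2b)=1.612452; F=0.806226×19.98=16.108391, v=1.214000/1.612452=0.752891
k=1: u−w=9.251000, u+w=34.173000; √(b/2)=0.806226, √(2b)=1.612452; F=0.806226×9.251=7.458395, v=34.173000/1.612452=21.193195
k=2: u−w=-0.517000, u+w=-45.263000; √(b/2)=0.806226, √(2b)=1.612452; F=0.806226×(-0.517)=-0.416819, v=-45.263000/1.612452=-28.070921
k=3: u−w=35.624000, u+w=-19.928000; √(b/2)=0.806226, √(2b)=1.612452; F=0.806226×35.624=28.720987, v=-19.928000/1.612452=-12.358821
k=4: u−w=-46.888000, u+w=-6.570000; √(b/2)=0.806226, √(2b)=1.612452; F=0.806226×(-46.888)=-37.802314, v=-6.570000/1.612452=-4.074541

0: F=16.108391 v=0.752891
1: F=7.458395 v=21.193195
2: F=-0.416819 v=-28.070921
3: F=28.720987 v=-12.358821
4: F=-37.802314 v=-4.074541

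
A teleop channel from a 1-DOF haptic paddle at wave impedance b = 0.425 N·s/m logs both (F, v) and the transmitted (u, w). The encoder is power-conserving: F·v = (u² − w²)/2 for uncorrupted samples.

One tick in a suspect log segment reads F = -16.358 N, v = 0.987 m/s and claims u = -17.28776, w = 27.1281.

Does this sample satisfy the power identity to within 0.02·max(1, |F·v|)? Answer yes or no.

F·v = (-16.358)×0.987 = -16.1453 W.
(u² − w²)/2 = (298.8666 − 735.9338)/2 = -218.5336 W.
|Δ| = 202.3882;  2% of max(1, |F·v|) = 0.3229.

no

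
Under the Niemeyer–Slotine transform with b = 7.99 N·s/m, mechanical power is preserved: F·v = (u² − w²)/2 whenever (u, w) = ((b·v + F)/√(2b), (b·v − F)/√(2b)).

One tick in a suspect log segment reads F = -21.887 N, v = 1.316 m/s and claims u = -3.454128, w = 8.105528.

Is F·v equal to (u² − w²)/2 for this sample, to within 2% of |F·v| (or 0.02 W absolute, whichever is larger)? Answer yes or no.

F·v = (-21.887)×1.316 = -28.803292 W.
(u² − w²)/2 = (11.931000 − 65.699584)/2 = -26.884292 W.
|Δ| = 1.919000;  2% of max(1, |F·v|) = 0.576066.

no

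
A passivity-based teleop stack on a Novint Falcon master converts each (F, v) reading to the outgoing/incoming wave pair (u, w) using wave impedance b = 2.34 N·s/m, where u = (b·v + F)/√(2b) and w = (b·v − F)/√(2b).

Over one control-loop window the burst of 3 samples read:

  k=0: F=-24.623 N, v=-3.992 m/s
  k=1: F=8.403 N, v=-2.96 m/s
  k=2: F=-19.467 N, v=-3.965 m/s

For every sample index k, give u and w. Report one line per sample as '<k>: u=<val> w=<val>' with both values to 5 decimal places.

k=0: b·v=2.34×(-3.992)=-9.34128; √(2b)=2.16333; u=(-9.34128+(-24.623))/2.16333=-15.69999, w=(-9.34128−(-24.623))/2.16333=7.06398
k=1: b·v=2.34×(-2.96)=-6.92640; √(2b)=2.16333; u=(-6.92640+8.403)/2.16333=0.68256, w=(-6.92640−8.403)/2.16333=-7.08602
k=2: b·v=2.34×(-3.965)=-9.27810; √(2b)=2.16333; u=(-9.27810+(-19.467))/2.16333=-13.28743, w=(-9.27810−(-19.467))/2.16333=4.70982

0: u=-15.69999 w=7.06398
1: u=0.68256 w=-7.08602
2: u=-13.28743 w=4.70982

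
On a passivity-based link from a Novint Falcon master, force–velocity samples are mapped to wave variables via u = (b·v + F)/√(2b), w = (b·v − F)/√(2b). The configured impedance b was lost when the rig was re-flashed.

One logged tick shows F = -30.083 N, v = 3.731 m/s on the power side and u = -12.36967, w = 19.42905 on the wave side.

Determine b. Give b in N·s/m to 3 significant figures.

b = 1.79 N·s/m

u + w = 7.05938;  u + w = √(2b)·v, so √(2b) = 7.05938/3.731 = 1.89209.
b = (√(2b))²/2 = 3.58000/2 = 1.79000.
(Check via u − w = 2F/√(2b): u − w = -31.79872, 2F/√(2b) = -31.79873.)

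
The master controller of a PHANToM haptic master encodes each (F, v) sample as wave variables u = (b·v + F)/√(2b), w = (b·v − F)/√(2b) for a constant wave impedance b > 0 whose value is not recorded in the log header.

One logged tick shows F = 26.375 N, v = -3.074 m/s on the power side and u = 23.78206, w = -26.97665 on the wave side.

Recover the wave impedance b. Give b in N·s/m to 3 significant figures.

b = 0.54 N·s/m

u + w = -3.19459;  u + w = √(2b)·v, so √(2b) = -3.19459/(-3.074) = 1.03923.
b = (√(2b))²/2 = 1.08000/2 = 0.54000.
(Check via u − w = 2F/√(2b): u − w = 50.75871, 2F/√(2b) = 50.75878.)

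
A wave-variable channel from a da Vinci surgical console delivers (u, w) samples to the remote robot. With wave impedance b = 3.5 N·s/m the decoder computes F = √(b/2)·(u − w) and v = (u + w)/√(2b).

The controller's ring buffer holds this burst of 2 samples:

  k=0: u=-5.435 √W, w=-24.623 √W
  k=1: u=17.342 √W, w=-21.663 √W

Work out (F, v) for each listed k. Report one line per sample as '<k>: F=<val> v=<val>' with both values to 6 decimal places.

0: F=25.383338 v=-11.360856
1: F=51.598765 v=-1.633184

k=0: u−w=19.188000, u+w=-30.058000; √(b/2)=1.322876, √(2b)=2.645751; F=1.322876×19.188=25.383338, v=-30.058000/2.645751=-11.360856
k=1: u−w=39.005000, u+w=-4.321000; √(b/2)=1.322876, √(2b)=2.645751; F=1.322876×39.005=51.598765, v=-4.321000/2.645751=-1.633184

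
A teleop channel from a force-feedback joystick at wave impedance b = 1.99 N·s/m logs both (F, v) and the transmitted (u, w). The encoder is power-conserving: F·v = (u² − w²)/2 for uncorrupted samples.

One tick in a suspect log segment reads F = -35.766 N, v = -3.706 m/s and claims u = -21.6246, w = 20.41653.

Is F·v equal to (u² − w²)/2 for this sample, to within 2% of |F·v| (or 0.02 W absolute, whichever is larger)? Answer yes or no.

no

F·v = (-35.766)×(-3.706) = 132.5488 W.
(u² − w²)/2 = (467.6233 − 416.8347)/2 = 25.3943 W.
|Δ| = 107.1545;  2% of max(1, |F·v|) = 2.6510.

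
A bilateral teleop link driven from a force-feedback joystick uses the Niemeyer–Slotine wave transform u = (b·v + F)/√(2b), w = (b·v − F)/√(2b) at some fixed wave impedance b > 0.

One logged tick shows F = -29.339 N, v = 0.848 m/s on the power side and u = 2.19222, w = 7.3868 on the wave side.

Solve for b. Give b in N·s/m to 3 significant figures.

u + w = 9.57902;  u + w = √(2b)·v, so √(2b) = 9.57902/0.848 = 11.29601.
b = (√(2b))²/2 = 127.59994/2 = 63.79997.
(Check via u − w = 2F/√(2b): u − w = -5.19458, 2F/√(2b) = -5.19458.)

b = 63.8 N·s/m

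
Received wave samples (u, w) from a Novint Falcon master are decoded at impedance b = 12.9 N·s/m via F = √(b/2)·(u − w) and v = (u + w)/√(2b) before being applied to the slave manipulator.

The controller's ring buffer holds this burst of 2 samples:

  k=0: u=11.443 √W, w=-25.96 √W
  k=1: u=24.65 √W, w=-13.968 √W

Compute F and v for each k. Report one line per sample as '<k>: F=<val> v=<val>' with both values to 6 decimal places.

0: F=94.991839 v=-2.858032
1: F=98.077556 v=2.103017

k=0: u−w=37.403000, u+w=-14.517000; √(b/2)=2.539685, √(2b)=5.079370; F=2.539685×37.403=94.991839, v=-14.517000/5.079370=-2.858032
k=1: u−w=38.618000, u+w=10.682000; √(b/2)=2.539685, √(2b)=5.079370; F=2.539685×38.618=98.077556, v=10.682000/5.079370=2.103017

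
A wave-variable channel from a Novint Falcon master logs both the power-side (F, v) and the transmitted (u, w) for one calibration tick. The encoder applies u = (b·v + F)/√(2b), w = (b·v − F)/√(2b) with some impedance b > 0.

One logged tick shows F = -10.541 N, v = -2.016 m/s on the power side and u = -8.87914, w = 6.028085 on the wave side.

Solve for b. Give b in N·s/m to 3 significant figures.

u + w = -2.851055;  u + w = √(2b)·v, so √(2b) = -2.851055/(-2.016) = 1.414214.
b = (√(2b))²/2 = 2.000001/2 = 1.000000.
(Check via u − w = 2F/√(2b): u − w = -14.907225, 2F/√(2b) = -14.907223.)

b = 1 N·s/m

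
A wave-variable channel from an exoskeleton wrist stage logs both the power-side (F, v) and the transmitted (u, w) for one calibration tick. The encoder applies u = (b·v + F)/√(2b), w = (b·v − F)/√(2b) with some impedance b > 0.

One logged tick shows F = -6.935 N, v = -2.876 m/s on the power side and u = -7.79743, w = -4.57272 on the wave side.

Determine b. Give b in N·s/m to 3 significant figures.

u + w = -12.3702;  u + w = √(2b)·v, so √(2b) = -12.3702/(-2.876) = 4.3012.
b = (√(2b))²/2 = 18.5000/2 = 9.2500.
(Check via u − w = 2F/√(2b): u − w = -3.2247, 2F/√(2b) = -3.2247.)

b = 9.25 N·s/m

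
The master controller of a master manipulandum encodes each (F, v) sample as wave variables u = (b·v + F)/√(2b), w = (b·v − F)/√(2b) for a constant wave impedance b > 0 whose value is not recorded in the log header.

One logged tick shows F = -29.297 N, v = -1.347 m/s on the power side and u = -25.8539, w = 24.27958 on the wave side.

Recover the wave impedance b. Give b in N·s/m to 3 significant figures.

u + w = -1.5743;  u + w = √(2b)·v, so √(2b) = -1.5743/(-1.347) = 1.1688.
b = (√(2b))²/2 = 1.3660/2 = 0.6830.
(Check via u − w = 2F/√(2b): u − w = -50.1335, 2F/√(2b) = -50.1335.)

b = 0.683 N·s/m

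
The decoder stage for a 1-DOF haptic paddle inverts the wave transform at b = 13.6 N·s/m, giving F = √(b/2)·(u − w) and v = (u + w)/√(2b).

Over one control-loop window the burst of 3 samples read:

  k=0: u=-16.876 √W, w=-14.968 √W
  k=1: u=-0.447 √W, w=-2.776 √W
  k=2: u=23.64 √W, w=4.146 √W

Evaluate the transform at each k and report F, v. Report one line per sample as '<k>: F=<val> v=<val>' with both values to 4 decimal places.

0: F=-4.9755 v=-6.1058
1: F=6.0733 v=-0.6180
2: F=50.8341 v=5.3277

k=0: u−w=-1.9080, u+w=-31.8440; √(b/2)=2.6077, √(2b)=5.2154; F=2.6077×(-1.908)=-4.9755, v=-31.8440/5.2154=-6.1058
k=1: u−w=2.3290, u+w=-3.2230; √(b/2)=2.6077, √(2b)=5.2154; F=2.6077×2.329=6.0733, v=-3.2230/5.2154=-0.6180
k=2: u−w=19.4940, u+w=27.7860; √(b/2)=2.6077, √(2b)=5.2154; F=2.6077×19.494=50.8341, v=27.7860/5.2154=5.3277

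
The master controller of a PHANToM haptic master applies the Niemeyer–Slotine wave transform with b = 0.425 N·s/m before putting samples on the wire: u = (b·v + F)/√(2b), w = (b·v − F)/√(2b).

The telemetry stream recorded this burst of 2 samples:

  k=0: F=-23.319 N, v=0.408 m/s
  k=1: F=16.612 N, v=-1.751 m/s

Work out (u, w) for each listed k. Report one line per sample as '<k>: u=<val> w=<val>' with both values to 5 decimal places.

k=0: b·v=0.425×0.408=0.17340; √(2b)=0.92195; u=(0.17340+(-23.319))/0.92195=-25.10493, w=(0.17340−(-23.319))/0.92195=25.48109
k=1: b·v=0.425×(-1.751)=-0.74417; √(2b)=0.92195; u=(-0.74417+16.612)/0.92195=17.21107, w=(-0.74417−16.612)/0.92195=-18.82541

0: u=-25.10493 w=25.48109
1: u=17.21107 w=-18.82541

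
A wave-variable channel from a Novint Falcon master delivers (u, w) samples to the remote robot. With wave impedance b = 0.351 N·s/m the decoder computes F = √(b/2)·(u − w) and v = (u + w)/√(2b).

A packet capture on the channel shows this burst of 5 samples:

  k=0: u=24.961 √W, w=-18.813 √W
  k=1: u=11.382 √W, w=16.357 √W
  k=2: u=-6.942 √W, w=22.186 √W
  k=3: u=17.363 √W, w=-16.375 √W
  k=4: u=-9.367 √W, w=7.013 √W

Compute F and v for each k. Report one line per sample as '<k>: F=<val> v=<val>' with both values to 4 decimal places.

k=0: u−w=43.7740, u+w=6.1480; √(b/2)=0.4189, √(2b)=0.8379; F=0.4189×43.774=18.3381, v=6.1480/0.8379=7.3378
k=1: u−w=-4.9750, u+w=27.7390; √(b/2)=0.4189, √(2b)=0.8379; F=0.4189×(-4.975)=-2.0842, v=27.7390/0.8379=33.1072
k=2: u−w=-29.1280, u+w=15.2440; √(b/2)=0.4189, √(2b)=0.8379; F=0.4189×(-29.128)=-12.2025, v=15.2440/0.8379=18.1941
k=3: u−w=33.7380, u+w=0.9880; √(b/2)=0.4189, √(2b)=0.8379; F=0.4189×33.738=14.1338, v=0.9880/0.8379=1.1792
k=4: u−w=-16.3800, u+w=-2.3540; √(b/2)=0.4189, √(2b)=0.8379; F=0.4189×(-16.38)=-6.8620, v=-2.3540/0.8379=-2.8096

0: F=18.3381 v=7.3378
1: F=-2.0842 v=33.1072
2: F=-12.2025 v=18.1941
3: F=14.1338 v=1.1792
4: F=-6.8620 v=-2.8096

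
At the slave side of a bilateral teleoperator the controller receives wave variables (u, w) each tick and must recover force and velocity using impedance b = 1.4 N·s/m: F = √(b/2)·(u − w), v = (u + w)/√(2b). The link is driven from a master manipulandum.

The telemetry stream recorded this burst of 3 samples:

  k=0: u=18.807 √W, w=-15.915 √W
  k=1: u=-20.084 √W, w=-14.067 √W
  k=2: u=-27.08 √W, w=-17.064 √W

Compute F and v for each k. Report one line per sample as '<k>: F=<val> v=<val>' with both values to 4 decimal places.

k=0: u−w=34.7220, u+w=2.8920; √(b/2)=0.8367, √(2b)=1.6733; F=0.8367×34.722=29.0505, v=2.8920/1.6733=1.7283
k=1: u−w=-6.0170, u+w=-34.1510; √(b/2)=0.8367, √(2b)=1.6733; F=0.8367×(-6.017)=-5.0342, v=-34.1510/1.6733=-20.4091
k=2: u−w=-10.0160, u+w=-44.1440; √(b/2)=0.8367, √(2b)=1.6733; F=0.8367×(-10.016)=-8.3800, v=-44.1440/1.6733=-26.3811

0: F=29.0505 v=1.7283
1: F=-5.0342 v=-20.4091
2: F=-8.3800 v=-26.3811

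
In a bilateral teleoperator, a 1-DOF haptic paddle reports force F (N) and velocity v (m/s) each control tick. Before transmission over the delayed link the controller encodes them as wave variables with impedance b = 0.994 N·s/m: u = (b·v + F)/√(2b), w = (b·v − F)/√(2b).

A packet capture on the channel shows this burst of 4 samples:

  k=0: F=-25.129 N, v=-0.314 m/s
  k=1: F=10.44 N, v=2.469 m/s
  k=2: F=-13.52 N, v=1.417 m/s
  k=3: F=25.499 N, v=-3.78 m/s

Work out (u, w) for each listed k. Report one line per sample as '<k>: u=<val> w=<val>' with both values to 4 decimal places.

0: u=-18.0438 w=17.6011
1: u=9.1450 w=-5.6638
2: u=-8.5899 w=10.5879
3: u=15.4200 w=-20.7497

k=0: b·v=0.994×(-0.314)=-0.3121; √(2b)=1.4100; u=(-0.3121+(-25.129))/1.4100=-18.0438, w=(-0.3121−(-25.129))/1.4100=17.6011
k=1: b·v=0.994×2.469=2.4542; √(2b)=1.4100; u=(2.4542+10.44)/1.4100=9.1450, w=(2.4542−10.44)/1.4100=-5.6638
k=2: b·v=0.994×1.417=1.4085; √(2b)=1.4100; u=(1.4085+(-13.52))/1.4100=-8.5899, w=(1.4085−(-13.52))/1.4100=10.5879
k=3: b·v=0.994×(-3.78)=-3.7573; √(2b)=1.4100; u=(-3.7573+25.499)/1.4100=15.4200, w=(-3.7573−25.499)/1.4100=-20.7497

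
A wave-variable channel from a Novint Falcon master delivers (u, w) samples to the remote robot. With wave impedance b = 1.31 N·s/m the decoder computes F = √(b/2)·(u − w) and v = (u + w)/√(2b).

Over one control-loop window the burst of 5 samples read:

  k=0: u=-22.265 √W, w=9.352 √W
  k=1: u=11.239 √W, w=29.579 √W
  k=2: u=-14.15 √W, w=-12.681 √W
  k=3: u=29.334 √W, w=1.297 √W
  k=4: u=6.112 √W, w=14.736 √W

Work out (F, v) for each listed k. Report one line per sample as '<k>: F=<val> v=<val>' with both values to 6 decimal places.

0: F=-25.588293 v=-7.977678
1: F=-14.842942 v=25.217445
2: F=-1.188892 v=-16.576247
3: F=22.690925 v=18.923895
4: F=-6.979582 v=12.879937

k=0: u−w=-31.617000, u+w=-12.913000; √(b/2)=0.809321, √(2b)=1.618641; F=0.809321×(-31.617)=-25.588293, v=-12.913000/1.618641=-7.977678
k=1: u−w=-18.340000, u+w=40.818000; √(b/2)=0.809321, √(2b)=1.618641; F=0.809321×(-18.34)=-14.842942, v=40.818000/1.618641=25.217445
k=2: u−w=-1.469000, u+w=-26.831000; √(b/2)=0.809321, √(2b)=1.618641; F=0.809321×(-1.469)=-1.188892, v=-26.831000/1.618641=-16.576247
k=3: u−w=28.037000, u+w=30.631000; √(b/2)=0.809321, √(2b)=1.618641; F=0.809321×28.037=22.690925, v=30.631000/1.618641=18.923895
k=4: u−w=-8.624000, u+w=20.848000; √(b/2)=0.809321, √(2b)=1.618641; F=0.809321×(-8.624)=-6.979582, v=20.848000/1.618641=12.879937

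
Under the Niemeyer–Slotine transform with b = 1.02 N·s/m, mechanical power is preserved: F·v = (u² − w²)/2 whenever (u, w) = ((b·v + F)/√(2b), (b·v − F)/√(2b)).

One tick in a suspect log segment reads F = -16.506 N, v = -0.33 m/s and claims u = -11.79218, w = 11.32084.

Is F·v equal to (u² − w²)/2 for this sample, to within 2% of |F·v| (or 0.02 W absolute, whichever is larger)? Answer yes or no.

F·v = (-16.506)×(-0.33) = 5.4470 W.
(u² − w²)/2 = (139.0555 − 128.1614)/2 = 5.4470 W.
|Δ| = 0.0001;  2% of max(1, |F·v|) = 0.1089.

yes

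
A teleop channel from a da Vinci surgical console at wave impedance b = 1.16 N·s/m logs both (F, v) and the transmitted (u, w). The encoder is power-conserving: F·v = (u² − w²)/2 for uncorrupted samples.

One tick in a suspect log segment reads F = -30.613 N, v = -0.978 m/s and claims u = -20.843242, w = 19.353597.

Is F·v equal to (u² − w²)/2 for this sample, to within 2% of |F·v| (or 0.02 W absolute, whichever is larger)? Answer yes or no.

F·v = (-30.613)×(-0.978) = 29.939514 W.
(u² − w²)/2 = (434.440737 − 374.561717)/2 = 29.939510 W.
|Δ| = 0.000004;  2% of max(1, |F·v|) = 0.598790.

yes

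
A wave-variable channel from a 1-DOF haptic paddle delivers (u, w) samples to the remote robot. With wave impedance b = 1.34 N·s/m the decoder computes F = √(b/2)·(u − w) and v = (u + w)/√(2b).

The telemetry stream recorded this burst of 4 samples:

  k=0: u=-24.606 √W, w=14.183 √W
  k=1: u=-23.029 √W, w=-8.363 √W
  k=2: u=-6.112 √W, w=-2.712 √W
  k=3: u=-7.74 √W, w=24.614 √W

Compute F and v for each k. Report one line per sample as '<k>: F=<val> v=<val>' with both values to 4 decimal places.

0: F=-31.7502 v=-6.3669
1: F=-12.0046 v=-19.1757
2: F=-2.7830 v=-5.3901
3: F=-26.4829 v=10.3074

k=0: u−w=-38.7890, u+w=-10.4230; √(b/2)=0.8185, √(2b)=1.6371; F=0.8185×(-38.789)=-31.7502, v=-10.4230/1.6371=-6.3669
k=1: u−w=-14.6660, u+w=-31.3920; √(b/2)=0.8185, √(2b)=1.6371; F=0.8185×(-14.666)=-12.0046, v=-31.3920/1.6371=-19.1757
k=2: u−w=-3.4000, u+w=-8.8240; √(b/2)=0.8185, √(2b)=1.6371; F=0.8185×(-3.4)=-2.7830, v=-8.8240/1.6371=-5.3901
k=3: u−w=-32.3540, u+w=16.8740; √(b/2)=0.8185, √(2b)=1.6371; F=0.8185×(-32.354)=-26.4829, v=16.8740/1.6371=10.3074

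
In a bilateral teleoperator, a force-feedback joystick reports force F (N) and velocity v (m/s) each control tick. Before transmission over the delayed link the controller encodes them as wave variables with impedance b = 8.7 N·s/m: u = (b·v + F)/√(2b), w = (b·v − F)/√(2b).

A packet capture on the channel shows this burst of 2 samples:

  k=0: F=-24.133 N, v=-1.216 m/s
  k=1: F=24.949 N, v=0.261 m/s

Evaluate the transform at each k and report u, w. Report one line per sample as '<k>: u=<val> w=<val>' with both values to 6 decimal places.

k=0: b·v=8.7×(-1.216)=-10.579200; √(2b)=4.171331; u=(-10.579200+(-24.133))/4.171331=-8.321613, w=(-10.579200−(-24.133))/4.171331=3.249275
k=1: b·v=8.7×0.261=2.270700; √(2b)=4.171331; u=(2.270700+24.949)/4.171331=6.525424, w=(2.270700−24.949)/4.171331=-5.436706

0: u=-8.321613 w=3.249275
1: u=6.525424 w=-5.436706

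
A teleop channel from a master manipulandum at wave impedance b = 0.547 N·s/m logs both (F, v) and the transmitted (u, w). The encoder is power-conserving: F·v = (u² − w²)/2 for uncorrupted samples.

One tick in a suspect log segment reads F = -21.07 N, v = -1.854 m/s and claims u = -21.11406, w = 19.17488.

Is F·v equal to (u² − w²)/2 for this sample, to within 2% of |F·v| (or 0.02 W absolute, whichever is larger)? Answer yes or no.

yes

F·v = (-21.07)×(-1.854) = 39.06378 W.
(u² − w²)/2 = (445.80353 − 367.67602)/2 = 39.06375 W.
|Δ| = 0.00003;  2% of max(1, |F·v|) = 0.78128.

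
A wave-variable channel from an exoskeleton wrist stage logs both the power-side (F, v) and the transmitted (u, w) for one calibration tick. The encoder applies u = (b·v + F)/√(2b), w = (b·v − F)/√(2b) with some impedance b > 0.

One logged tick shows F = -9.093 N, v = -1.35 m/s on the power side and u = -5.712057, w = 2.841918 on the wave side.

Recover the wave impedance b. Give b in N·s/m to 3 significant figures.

b = 2.26 N·s/m

u + w = -2.870139;  u + w = √(2b)·v, so √(2b) = -2.870139/(-1.35) = 2.126029.
b = (√(2b))²/2 = 4.519999/2 = 2.259999.
(Check via u − w = 2F/√(2b): u − w = -8.553975, 2F/√(2b) = -8.553976.)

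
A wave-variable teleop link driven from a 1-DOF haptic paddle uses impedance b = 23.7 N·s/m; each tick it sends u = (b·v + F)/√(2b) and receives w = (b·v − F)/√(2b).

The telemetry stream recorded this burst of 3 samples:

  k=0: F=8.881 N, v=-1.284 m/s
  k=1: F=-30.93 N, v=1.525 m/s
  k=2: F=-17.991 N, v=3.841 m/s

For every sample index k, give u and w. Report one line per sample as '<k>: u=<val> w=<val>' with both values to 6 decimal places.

k=0: b·v=23.7×(-1.284)=-30.430800; √(2b)=6.884766; u=(-30.430800+8.881)/6.884766=-3.130070, w=(-30.430800−8.881)/6.884766=-5.709969
k=1: b·v=23.7×1.525=36.142500; √(2b)=6.884766; u=(36.142500+(-30.93))/6.884766=0.757106, w=(36.142500−(-30.93))/6.884766=9.742161
k=2: b·v=23.7×3.841=91.031700; √(2b)=6.884766; u=(91.031700+(-17.991))/6.884766=10.609032, w=(91.031700−(-17.991))/6.884766=15.835353

0: u=-3.130070 w=-5.709969
1: u=0.757106 w=9.742161
2: u=10.609032 w=15.835353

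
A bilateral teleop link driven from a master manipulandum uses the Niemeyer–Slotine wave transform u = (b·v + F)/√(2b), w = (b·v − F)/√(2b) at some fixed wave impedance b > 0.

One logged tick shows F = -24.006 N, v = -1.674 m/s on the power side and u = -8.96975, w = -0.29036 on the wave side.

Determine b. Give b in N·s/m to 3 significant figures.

b = 15.3 N·s/m

u + w = -9.2601;  u + w = √(2b)·v, so √(2b) = -9.2601/(-1.674) = 5.5317.
b = (√(2b))²/2 = 30.6000/2 = 15.3000.
(Check via u − w = 2F/√(2b): u − w = -8.6794, 2F/√(2b) = -8.6794.)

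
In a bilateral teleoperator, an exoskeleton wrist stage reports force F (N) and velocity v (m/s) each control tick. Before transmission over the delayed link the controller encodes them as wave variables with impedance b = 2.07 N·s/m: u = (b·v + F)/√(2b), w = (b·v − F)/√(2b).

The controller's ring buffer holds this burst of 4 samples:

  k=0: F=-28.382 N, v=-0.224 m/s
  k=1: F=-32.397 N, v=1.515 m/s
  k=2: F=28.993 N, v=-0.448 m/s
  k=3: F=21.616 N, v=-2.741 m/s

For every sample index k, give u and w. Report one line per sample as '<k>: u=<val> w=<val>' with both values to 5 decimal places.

0: u=-14.17688 w=13.72111
1: u=-14.38097 w=17.46354
2: u=13.79351 w=-14.70505
3: u=7.83513 w=-13.41224

k=0: b·v=2.07×(-0.224)=-0.46368; √(2b)=2.03470; u=(-0.46368+(-28.382))/2.03470=-14.17688, w=(-0.46368−(-28.382))/2.03470=13.72111
k=1: b·v=2.07×1.515=3.13605; √(2b)=2.03470; u=(3.13605+(-32.397))/2.03470=-14.38097, w=(3.13605−(-32.397))/2.03470=17.46354
k=2: b·v=2.07×(-0.448)=-0.92736; √(2b)=2.03470; u=(-0.92736+28.993)/2.03470=13.79351, w=(-0.92736−28.993)/2.03470=-14.70505
k=3: b·v=2.07×(-2.741)=-5.67387; √(2b)=2.03470; u=(-5.67387+21.616)/2.03470=7.83513, w=(-5.67387−21.616)/2.03470=-13.41224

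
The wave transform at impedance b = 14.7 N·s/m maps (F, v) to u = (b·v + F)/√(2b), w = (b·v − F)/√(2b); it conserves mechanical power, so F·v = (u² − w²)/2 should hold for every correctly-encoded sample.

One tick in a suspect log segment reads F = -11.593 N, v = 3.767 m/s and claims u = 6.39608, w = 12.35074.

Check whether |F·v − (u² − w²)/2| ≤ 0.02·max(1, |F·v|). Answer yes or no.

no

F·v = (-11.593)×3.767 = -43.6708 W.
(u² − w²)/2 = (40.9098 − 152.5408)/2 = -55.8155 W.
|Δ| = 12.1446;  2% of max(1, |F·v|) = 0.8734.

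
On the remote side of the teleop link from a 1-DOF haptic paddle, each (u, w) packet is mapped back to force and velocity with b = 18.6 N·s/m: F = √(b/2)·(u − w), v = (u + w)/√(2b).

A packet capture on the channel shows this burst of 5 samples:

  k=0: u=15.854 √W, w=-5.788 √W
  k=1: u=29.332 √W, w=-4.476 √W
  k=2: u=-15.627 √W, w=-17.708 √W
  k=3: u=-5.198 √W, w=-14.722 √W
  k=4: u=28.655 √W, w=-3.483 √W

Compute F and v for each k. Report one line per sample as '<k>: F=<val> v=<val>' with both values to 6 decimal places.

k=0: u−w=21.642000, u+w=10.066000; √(b/2)=3.049590, √(2b)=6.099180; F=3.049590×21.642=65.999230, v=10.066000/6.099180=1.650386
k=1: u−w=33.808000, u+w=24.856000; √(b/2)=3.049590, √(2b)=6.099180; F=3.049590×33.808=103.100543, v=24.856000/6.099180=4.075302
k=2: u−w=2.081000, u+w=-33.335000; √(b/2)=3.049590, √(2b)=6.099180; F=3.049590×2.081=6.346197, v=-33.335000/6.099180=-5.465489
k=3: u−w=9.524000, u+w=-19.920000; √(b/2)=3.049590, √(2b)=6.099180; F=3.049590×9.524=29.044296, v=-19.920000/6.099180=-3.266013
k=4: u−w=32.138000, u+w=25.172000; √(b/2)=3.049590, √(2b)=6.099180; F=3.049590×32.138=98.007728, v=25.172000/6.099180=4.127112

0: F=65.999230 v=1.650386
1: F=103.100543 v=4.075302
2: F=6.346197 v=-5.465489
3: F=29.044296 v=-3.266013
4: F=98.007728 v=4.127112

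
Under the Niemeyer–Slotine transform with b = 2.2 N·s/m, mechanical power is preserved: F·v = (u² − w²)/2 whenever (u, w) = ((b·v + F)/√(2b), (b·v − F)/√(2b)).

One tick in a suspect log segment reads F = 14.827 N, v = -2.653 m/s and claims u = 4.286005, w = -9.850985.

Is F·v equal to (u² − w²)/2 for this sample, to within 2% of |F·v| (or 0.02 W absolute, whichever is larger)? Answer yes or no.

F·v = 14.827×(-2.653) = -39.336031 W.
(u² − w²)/2 = (18.369839 − 97.041905)/2 = -39.336033 W.
|Δ| = 0.000002;  2% of max(1, |F·v|) = 0.786721.

yes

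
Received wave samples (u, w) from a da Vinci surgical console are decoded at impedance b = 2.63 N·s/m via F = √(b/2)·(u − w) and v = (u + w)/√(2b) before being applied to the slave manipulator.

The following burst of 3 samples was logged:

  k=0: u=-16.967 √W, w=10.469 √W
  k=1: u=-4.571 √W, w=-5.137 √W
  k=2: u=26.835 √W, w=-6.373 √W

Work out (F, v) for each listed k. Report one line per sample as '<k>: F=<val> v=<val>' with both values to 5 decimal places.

0: F=-31.46181 v=-2.83326
1: F=0.64905 v=-4.23289
2: F=38.08076 v=8.92186

k=0: u−w=-27.43600, u+w=-6.49800; √(b/2)=1.14673, √(2b)=2.29347; F=1.14673×(-27.436)=-31.46181, v=-6.49800/2.29347=-2.83326
k=1: u−w=0.56600, u+w=-9.70800; √(b/2)=1.14673, √(2b)=2.29347; F=1.14673×0.566=0.64905, v=-9.70800/2.29347=-4.23289
k=2: u−w=33.20800, u+w=20.46200; √(b/2)=1.14673, √(2b)=2.29347; F=1.14673×33.208=38.08076, v=20.46200/2.29347=8.92186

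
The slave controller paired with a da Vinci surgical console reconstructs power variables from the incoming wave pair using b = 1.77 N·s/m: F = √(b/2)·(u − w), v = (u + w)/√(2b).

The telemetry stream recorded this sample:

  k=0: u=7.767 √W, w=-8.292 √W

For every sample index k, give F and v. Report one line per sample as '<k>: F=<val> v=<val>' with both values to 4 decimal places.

k=0: u−w=16.0590, u+w=-0.5250; √(b/2)=0.9407, √(2b)=1.8815; F=0.9407×16.059=15.1074, v=-0.5250/1.8815=-0.2790

0: F=15.1074 v=-0.2790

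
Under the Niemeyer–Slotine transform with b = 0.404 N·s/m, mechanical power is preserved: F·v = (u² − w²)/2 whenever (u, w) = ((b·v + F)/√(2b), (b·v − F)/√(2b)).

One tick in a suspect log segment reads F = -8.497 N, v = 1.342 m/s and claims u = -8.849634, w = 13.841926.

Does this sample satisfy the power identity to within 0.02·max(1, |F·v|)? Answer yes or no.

F·v = (-8.497)×1.342 = -11.402974 W.
(u² − w²)/2 = (78.316022 − 191.598915)/2 = -56.641447 W.
|Δ| = 45.238473;  2% of max(1, |F·v|) = 0.228059.

no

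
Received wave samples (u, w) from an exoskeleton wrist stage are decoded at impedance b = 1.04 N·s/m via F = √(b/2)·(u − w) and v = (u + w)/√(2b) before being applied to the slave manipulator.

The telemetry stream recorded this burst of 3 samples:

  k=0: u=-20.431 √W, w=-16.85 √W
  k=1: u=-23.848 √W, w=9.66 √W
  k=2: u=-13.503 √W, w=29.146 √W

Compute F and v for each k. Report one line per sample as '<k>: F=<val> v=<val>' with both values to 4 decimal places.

k=0: u−w=-3.5810, u+w=-37.2810; √(b/2)=0.7211, √(2b)=1.4422; F=0.7211×(-3.581)=-2.5823, v=-37.2810/1.4422=-25.8497
k=1: u−w=-33.5080, u+w=-14.1880; √(b/2)=0.7211, √(2b)=1.4422; F=0.7211×(-33.508)=-24.1630, v=-14.1880/1.4422=-9.8376
k=2: u−w=-42.6490, u+w=15.6430; √(b/2)=0.7211, √(2b)=1.4422; F=0.7211×(-42.649)=-30.7546, v=15.6430/1.4422=10.8465

0: F=-2.5823 v=-25.8497
1: F=-24.1630 v=-9.8376
2: F=-30.7546 v=10.8465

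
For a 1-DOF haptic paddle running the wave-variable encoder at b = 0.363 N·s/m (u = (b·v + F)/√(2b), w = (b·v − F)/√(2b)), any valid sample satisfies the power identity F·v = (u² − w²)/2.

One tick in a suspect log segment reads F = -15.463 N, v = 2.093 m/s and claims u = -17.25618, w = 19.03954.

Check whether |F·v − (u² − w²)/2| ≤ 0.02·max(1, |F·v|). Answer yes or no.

F·v = (-15.463)×2.093 = -32.36406 W.
(u² − w²)/2 = (297.77575 − 362.50408)/2 = -32.36417 W.
|Δ| = 0.00011;  2% of max(1, |F·v|) = 0.64728.

yes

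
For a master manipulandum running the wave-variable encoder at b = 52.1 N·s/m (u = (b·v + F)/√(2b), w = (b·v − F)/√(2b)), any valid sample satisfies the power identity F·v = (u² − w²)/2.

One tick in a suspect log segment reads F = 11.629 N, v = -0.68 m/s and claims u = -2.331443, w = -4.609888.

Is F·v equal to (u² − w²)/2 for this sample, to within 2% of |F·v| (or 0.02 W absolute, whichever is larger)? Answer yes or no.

F·v = 11.629×(-0.68) = -7.907720 W.
(u² − w²)/2 = (5.435626 − 21.251067)/2 = -7.907720 W.
|Δ| = 0.000000;  2% of max(1, |F·v|) = 0.158154.

yes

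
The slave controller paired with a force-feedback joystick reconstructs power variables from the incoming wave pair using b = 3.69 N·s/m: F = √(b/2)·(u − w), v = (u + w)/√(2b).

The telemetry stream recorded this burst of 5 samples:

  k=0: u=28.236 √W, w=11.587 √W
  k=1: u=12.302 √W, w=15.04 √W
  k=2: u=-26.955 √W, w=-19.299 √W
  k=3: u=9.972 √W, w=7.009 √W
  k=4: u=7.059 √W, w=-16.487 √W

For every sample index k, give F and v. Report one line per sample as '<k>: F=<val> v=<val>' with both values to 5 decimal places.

0: F=22.61447 v=14.65905
1: F=-3.71905 v=10.06473
2: F=-10.39920 v=-17.02633
3: F=4.02467 v=6.25079
4: F=31.98271 v=-3.47049

k=0: u−w=16.64900, u+w=39.82300; √(b/2)=1.35831, √(2b)=2.71662; F=1.35831×16.649=22.61447, v=39.82300/2.71662=14.65905
k=1: u−w=-2.73800, u+w=27.34200; √(b/2)=1.35831, √(2b)=2.71662; F=1.35831×(-2.738)=-3.71905, v=27.34200/2.71662=10.06473
k=2: u−w=-7.65600, u+w=-46.25400; √(b/2)=1.35831, √(2b)=2.71662; F=1.35831×(-7.656)=-10.39920, v=-46.25400/2.71662=-17.02633
k=3: u−w=2.96300, u+w=16.98100; √(b/2)=1.35831, √(2b)=2.71662; F=1.35831×2.963=4.02467, v=16.98100/2.71662=6.25079
k=4: u−w=23.54600, u+w=-9.42800; √(b/2)=1.35831, √(2b)=2.71662; F=1.35831×23.546=31.98271, v=-9.42800/2.71662=-3.47049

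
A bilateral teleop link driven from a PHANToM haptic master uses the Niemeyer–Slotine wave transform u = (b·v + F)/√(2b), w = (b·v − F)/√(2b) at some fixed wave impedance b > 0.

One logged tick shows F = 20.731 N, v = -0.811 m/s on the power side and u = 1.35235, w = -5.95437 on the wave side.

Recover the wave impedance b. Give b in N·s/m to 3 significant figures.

u + w = -4.60202;  u + w = √(2b)·v, so √(2b) = -4.60202/(-0.811) = 5.67450.
b = (√(2b))²/2 = 32.19996/2 = 16.09998.
(Check via u − w = 2F/√(2b): u − w = 7.30672, 2F/√(2b) = 7.30672.)

b = 16.1 N·s/m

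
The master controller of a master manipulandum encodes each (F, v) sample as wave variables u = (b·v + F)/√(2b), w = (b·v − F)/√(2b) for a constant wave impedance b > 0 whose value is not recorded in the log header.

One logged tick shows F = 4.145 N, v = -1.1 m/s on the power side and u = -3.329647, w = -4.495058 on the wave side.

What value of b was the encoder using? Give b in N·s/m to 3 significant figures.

b = 25.3 N·s/m

u + w = -7.824705;  u + w = √(2b)·v, so √(2b) = -7.824705/(-1.1) = 7.113368.
b = (√(2b))²/2 = 50.600007/2 = 25.300003.
(Check via u − w = 2F/√(2b): u − w = 1.165411, 2F/√(2b) = 1.165411.)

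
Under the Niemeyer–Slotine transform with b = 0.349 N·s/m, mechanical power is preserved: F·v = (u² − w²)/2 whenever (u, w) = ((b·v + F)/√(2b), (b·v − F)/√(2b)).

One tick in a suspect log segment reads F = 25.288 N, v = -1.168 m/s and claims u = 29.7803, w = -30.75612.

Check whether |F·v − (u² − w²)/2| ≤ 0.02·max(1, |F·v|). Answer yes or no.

F·v = 25.288×(-1.168) = -29.5364 W.
(u² − w²)/2 = (886.8663 − 945.9389)/2 = -29.5363 W.
|Δ| = 0.0001;  2% of max(1, |F·v|) = 0.5907.

yes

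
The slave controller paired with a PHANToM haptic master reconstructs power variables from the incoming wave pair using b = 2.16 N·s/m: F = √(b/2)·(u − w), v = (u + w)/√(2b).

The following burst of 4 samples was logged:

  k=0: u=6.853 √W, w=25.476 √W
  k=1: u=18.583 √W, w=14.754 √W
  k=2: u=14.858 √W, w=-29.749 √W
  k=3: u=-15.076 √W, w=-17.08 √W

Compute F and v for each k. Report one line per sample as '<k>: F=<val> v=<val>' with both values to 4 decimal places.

k=0: u−w=-18.6230, u+w=32.3290; √(b/2)=1.0392, √(2b)=2.0785; F=1.0392×(-18.623)=-19.3536, v=32.3290/2.0785=15.5543
k=1: u−w=3.8290, u+w=33.3370; √(b/2)=1.0392, √(2b)=2.0785; F=1.0392×3.829=3.9792, v=33.3370/2.0785=16.0393
k=2: u−w=44.6070, u+w=-14.8910; √(b/2)=1.0392, √(2b)=2.0785; F=1.0392×44.607=46.3570, v=-14.8910/2.0785=-7.1644
k=3: u−w=2.0040, u+w=-32.1560; √(b/2)=1.0392, √(2b)=2.0785; F=1.0392×2.004=2.0826, v=-32.1560/2.0785=-15.4711

0: F=-19.3536 v=15.5543
1: F=3.9792 v=16.0393
2: F=46.3570 v=-7.1644
3: F=2.0826 v=-15.4711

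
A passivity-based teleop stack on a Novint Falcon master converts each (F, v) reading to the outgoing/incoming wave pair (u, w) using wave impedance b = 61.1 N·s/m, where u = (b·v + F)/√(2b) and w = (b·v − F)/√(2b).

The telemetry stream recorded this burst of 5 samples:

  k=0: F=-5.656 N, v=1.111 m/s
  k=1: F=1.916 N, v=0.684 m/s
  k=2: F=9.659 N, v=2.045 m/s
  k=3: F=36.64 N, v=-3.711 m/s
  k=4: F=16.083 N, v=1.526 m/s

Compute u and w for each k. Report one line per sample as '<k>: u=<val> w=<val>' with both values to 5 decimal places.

0: u=5.62907 w=6.65238
1: u=3.95393 w=3.60728
2: u=12.17690 w=10.42937
3: u=-17.19695 w=-23.82597
4: u=9.88941 w=6.97962

k=0: b·v=61.1×1.111=67.88210; √(2b)=11.05441; u=(67.88210+(-5.656))/11.05441=5.62907, w=(67.88210−(-5.656))/11.05441=6.65238
k=1: b·v=61.1×0.684=41.79240; √(2b)=11.05441; u=(41.79240+1.916)/11.05441=3.95393, w=(41.79240−1.916)/11.05441=3.60728
k=2: b·v=61.1×2.045=124.94950; √(2b)=11.05441; u=(124.94950+9.659)/11.05441=12.17690, w=(124.94950−9.659)/11.05441=10.42937
k=3: b·v=61.1×(-3.711)=-226.74210; √(2b)=11.05441; u=(-226.74210+36.64)/11.05441=-17.19695, w=(-226.74210−36.64)/11.05441=-23.82597
k=4: b·v=61.1×1.526=93.23860; √(2b)=11.05441; u=(93.23860+16.083)/11.05441=9.88941, w=(93.23860−16.083)/11.05441=6.97962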